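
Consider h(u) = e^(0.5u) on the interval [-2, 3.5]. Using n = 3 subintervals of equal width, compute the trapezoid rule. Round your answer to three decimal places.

Δu = (3.5 − (-2))/3 = 11/6.
h(-2) ≈ 0.368, h(-1/6) ≈ 0.920, h(5/3) ≈ 2.301, h(3.5) ≈ 5.755.
T_3 = (Δu/2)·[h(u_0) + 2h(u_1) + 2h(u_2) + h(u_3)].
Sum ≈ 11.517.

11.517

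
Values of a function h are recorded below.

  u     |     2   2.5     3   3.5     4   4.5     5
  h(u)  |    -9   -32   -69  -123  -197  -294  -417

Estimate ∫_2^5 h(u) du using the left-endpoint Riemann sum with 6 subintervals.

-362

Δu = 0.5.
Sum = 0.5·[(-9) + (-32) + (-69) + (-123) + (-197) + (-294)] = -362.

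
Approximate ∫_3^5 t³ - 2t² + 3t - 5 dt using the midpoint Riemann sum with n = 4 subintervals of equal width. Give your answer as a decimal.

Δt = (5 − 3)/4 = 0.5.
Midpoints: 3.25, 3.75, 4.25, 4.75.
f(3.25) = 17.953125, f(3.75) = 30.859375, f(4.25) = 48.390625, f(4.75) = 71.296875.
Sum = Δt · [f(3.25) + f(3.75) + f(4.25) + f(4.75)].
Sum = 84.25.

84.25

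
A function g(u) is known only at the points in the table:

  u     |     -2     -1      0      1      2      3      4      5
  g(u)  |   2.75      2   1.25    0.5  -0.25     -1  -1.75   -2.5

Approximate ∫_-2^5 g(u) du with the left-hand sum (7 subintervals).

3.5

Δu = 1.
Sum = 1·[2.75 + 2 + 1.25 + 0.5 + (-0.25) + (-1) + (-1.75)] = 3.5.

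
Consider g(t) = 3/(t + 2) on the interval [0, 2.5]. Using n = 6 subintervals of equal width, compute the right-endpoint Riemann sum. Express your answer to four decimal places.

Δt = (2.5 − 0)/6 = 5/12.
Right endpoints: 5/12, 5/6, 1.25, 5/3, 25/12, 2.5.
g(5/12) = 36/29, g(5/6) = 18/17, g(1.25) = 12/13, g(5/3) = 9/11, g(25/12) = 36/49, g(2.5) = 2/3.
Sum = Δt · [g(5/12) + g(5/6) + g(1.25) + ...].
Sum ≈ 2.2678.

2.2678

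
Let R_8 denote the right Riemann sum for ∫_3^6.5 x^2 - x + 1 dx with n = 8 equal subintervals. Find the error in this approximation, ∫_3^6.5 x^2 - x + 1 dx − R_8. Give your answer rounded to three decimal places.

Exact integral: ∫_3^6.5 f(x) dx ≈ 69.41667.
R_8 ≈ 76.03613.
Error ≈ 69.41667 − 76.03613 ≈ -6.619.

-6.619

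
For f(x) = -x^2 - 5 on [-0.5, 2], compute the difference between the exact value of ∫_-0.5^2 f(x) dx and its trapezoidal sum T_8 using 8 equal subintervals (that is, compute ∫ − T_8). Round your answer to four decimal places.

0.0407

Exact integral: ∫_-0.5^2 f(x) dx ≈ -15.208333.
T_8 ≈ -15.249023.
Error ≈ -15.208333 − (-15.249023) ≈ 0.0407.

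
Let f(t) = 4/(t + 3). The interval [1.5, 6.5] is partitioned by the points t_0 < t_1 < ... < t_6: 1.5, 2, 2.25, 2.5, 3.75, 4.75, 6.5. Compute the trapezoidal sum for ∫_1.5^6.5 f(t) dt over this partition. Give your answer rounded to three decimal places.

Subinterval widths: 0.5, 0.25, 0.25, 1.25, 1, 1.75.
f(1.5) = 8/9, f(2) = 0.8, f(2.25) = 16/21, f(2.5) = 8/11, f(3.75) = 16/27, f(4.75) = 16/31, f(6.5) = 8/19.
On each subinterval the trapezoid contributes (Δt_i/2)·[f(t_{i-1}) + f(t_i)].
Sum ≈ 3.003.

3.003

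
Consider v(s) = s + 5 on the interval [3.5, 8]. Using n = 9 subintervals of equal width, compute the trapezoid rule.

48.375

Δs = (8 − 3.5)/9 = 0.5.
v(3.5) = 8.5, v(4) = 9, v(4.5) = 9.5, v(5) = 10, v(5.5) = 10.5, v(6) = 11, v(6.5) = 11.5, v(7) = 12, v(7.5) = 12.5, v(8) = 13.
T_9 = (Δs/2)·[v(s_0) + 2v(s_1) + ... + 2v(s_{8}) + v(s_9)].
Sum = 48.375.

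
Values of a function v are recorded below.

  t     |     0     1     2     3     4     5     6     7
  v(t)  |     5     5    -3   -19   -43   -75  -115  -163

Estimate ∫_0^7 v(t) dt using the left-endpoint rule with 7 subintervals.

Δt = 1.
Sum = 1·[5 + 5 + (-3) + (-19) + (-43) + (-75) + (-115)] = -245.

-245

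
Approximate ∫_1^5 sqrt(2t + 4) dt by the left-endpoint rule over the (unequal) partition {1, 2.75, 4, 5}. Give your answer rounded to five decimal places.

11.60347

Subinterval widths: 1.75, 1.25, 1.
Left endpoints: 1, 2.75, 4.
f(1) ≈ 2.44949, f(2.75) ≈ 3.08221, f(4) ≈ 3.46410.
Sum = Σ Δt_i · f(t_i).
Sum ≈ 11.60347.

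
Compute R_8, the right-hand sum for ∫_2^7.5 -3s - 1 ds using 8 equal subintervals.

Δs = (7.5 − 2)/8 = 0.6875.
Right endpoints: 2.6875, 3.375, 4.0625, 4.75, 5.4375, 6.125, 6.8125, 7.5.
f(2.6875) = -9.0625, f(3.375) = -11.125, f(4.0625) = -13.1875, f(4.75) = -15.25, f(5.4375) = -17.3125, f(6.125) = -19.375, f(6.8125) = -21.4375, f(7.5) = -23.5.
Sum = Δs · [f(2.6875) + f(3.375) + f(4.0625) + ...].
Sum = -89.546875.

-89.546875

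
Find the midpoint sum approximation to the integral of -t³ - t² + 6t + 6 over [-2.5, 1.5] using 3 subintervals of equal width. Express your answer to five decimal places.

Δt = (1.5 − (-2.5))/3 = 4/3.
Midpoints: -11/6, -0.5, 5/6.
f(-11/6) = -475/216, f(-0.5) = 2.875, f(5/6) = 2101/216.
Sum = Δt · [f(-11/6) + f(-0.5) + f(5/6)].
Sum ≈ 13.87037.

13.87037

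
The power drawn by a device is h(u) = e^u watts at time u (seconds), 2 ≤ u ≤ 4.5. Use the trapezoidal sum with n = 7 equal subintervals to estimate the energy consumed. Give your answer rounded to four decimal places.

Δu = (4.5 − 2)/7 = 5/14.
h(2) ≈ 7.3891, h(33/14) ≈ 10.5607, h(19/7) ≈ 15.0938, h(43/14) ≈ 21.5727, h(24/7) ≈ 30.8326, h(53/14) ≈ 44.0671, h(29/7) ≈ 62.9825, h(4.5) ≈ 90.0171.
T_7 = (Δu/2)·[h(u_0) + 2h(u_1) + ... + 2h(u_{6}) + h(u_7)].
Sum ≈ 83.5045.

83.5045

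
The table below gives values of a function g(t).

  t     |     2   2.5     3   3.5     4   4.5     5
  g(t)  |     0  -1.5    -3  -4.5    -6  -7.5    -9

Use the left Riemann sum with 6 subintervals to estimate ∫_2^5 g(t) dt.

Δt = 0.5.
Sum = 0.5·[0 + (-1.5) + (-3) + (-4.5) + (-6) + (-7.5)] = -11.25.

-11.25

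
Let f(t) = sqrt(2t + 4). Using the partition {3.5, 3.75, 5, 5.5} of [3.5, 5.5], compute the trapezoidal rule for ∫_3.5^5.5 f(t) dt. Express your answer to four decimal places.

Subinterval widths: 0.25, 1.25, 0.5.
f(3.5) ≈ 3.3166, f(3.75) ≈ 3.3912, f(5) ≈ 3.7417, f(5.5) ≈ 3.8730.
On each subinterval the trapezoid contributes (Δt_i/2)·[f(t_{i-1}) + f(t_i)].
Sum ≈ 7.2001.

7.2001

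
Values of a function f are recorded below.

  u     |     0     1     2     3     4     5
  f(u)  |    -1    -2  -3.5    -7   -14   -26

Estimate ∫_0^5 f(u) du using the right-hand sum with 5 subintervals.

-52.5

Δu = 1.
Sum = 1·[(-2) + (-3.5) + (-7) + (-14) + (-26)] = -52.5.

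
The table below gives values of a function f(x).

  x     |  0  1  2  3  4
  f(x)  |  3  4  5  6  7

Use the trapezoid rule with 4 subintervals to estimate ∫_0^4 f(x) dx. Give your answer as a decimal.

20

Δx = 1.
T_4 = (1/2)·[3 + 2·4 + 2·5 + 2·6 + 7] = 20.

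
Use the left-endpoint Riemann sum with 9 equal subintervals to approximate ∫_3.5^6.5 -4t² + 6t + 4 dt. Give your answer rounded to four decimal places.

Δt = (6.5 − 3.5)/9 = 1/3.
Left endpoints: 3.5, 23/6, 25/6, 4.5, 29/6, 31/6, 5.5, 35/6, 37/6.
f(3.5) = -24, f(23/6) = -286/9, f(25/6) = -364/9, f(4.5) = -50, f(29/6) = -544/9, f(31/6) = -646/9, f(5.5) = -84, f(35/6) = -874/9, f(37/6) = -1000/9.
Sum = Δt · [f(3.5) + f(23/6) + f(25/6) + ...].
Sum ≈ -190.2222.

-190.2222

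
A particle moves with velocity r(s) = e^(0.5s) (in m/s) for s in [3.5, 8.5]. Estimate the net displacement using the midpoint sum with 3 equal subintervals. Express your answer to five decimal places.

Δs = (8.5 − 3.5)/3 = 5/3.
Midpoints: 13/3, 6, 23/3.
r(13/3) ≈ 8.72914, r(6) ≈ 20.08554, r(23/3) ≈ 46.21634.
Sum = Δs · [r(13/3) + r(6) + r(23/3)].
Sum ≈ 125.05169.

125.05169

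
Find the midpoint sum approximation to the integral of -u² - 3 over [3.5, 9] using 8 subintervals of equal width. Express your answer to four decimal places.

Δu = (9 − 3.5)/8 = 0.6875.
Midpoints: 3.84375, 4.53125, 5.21875, 5.90625, 6.59375, 7.28125, 7.96875, 8.65625.
f(3.84375) = -18201/1024, f(4.53125) = -24097/1024, f(5.21875) = -30961/1024, f(5.90625) = -38793/1024, f(6.59375) = -47593/1024, f(7.28125) = -57361/1024, f(7.96875) = -68097/1024, f(8.65625) = -79801/1024.
Sum = Δu · [f(3.84375) + f(4.53125) + f(5.21875) + ...].
Sum ≈ -244.9917.

-244.9917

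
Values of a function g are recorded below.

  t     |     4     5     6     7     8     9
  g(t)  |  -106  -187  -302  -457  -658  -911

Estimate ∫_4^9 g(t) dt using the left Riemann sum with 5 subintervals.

Δt = 1.
Sum = 1·[(-106) + (-187) + (-302) + (-457) + (-658)] = -1710.

-1710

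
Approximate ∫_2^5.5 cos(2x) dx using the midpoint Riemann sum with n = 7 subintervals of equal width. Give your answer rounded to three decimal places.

Δx = (5.5 − 2)/7 = 0.5.
Midpoints: 2.25, 2.75, 3.25, 3.75, 4.25, 4.75, 5.25.
f(2.25) ≈ -0.211, f(2.75) ≈ 0.709, f(3.25) ≈ 0.977, f(3.75) ≈ 0.347, f(4.25) ≈ -0.602, f(4.75) ≈ -0.997, f(5.25) ≈ -0.476.
Sum = Δx · [f(2.25) + f(2.75) + f(3.25) + ...].
Sum ≈ -0.127.

-0.127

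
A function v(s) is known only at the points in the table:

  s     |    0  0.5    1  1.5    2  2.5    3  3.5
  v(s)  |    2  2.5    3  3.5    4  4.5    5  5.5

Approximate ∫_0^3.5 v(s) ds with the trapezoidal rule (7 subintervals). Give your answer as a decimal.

13.125

Δs = 0.5.
T_7 = (0.5/2)·[2 + 2·2.5 + 2·3 + 2·3.5 + 2·4 + 2·4.5 + 2·5 + 5.5] = 13.125.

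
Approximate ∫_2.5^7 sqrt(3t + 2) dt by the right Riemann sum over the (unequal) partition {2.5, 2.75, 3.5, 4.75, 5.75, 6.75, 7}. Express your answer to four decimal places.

18.7944

Subinterval widths: 0.25, 0.75, 1.25, 1, 1, 0.25.
Right endpoints: 2.75, 3.5, 4.75, 5.75, 6.75, 7.
f(2.75) ≈ 3.2016, f(3.5) ≈ 3.5355, f(4.75) ≈ 4.0311, f(5.75) ≈ 4.3875, f(6.75) ≈ 4.7170, f(7) ≈ 4.7958.
Sum = Σ Δt_i · f(t_i).
Sum ≈ 18.7944.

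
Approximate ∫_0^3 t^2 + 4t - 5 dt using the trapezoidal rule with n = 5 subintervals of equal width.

12.18

Δt = (3 − 0)/5 = 0.6.
f(0) = -5, f(0.6) = -2.24, f(1.2) = 1.24, f(1.8) = 5.44, f(2.4) = 10.36, f(3) = 16.
T_5 = (Δt/2)·[f(t_0) + 2f(t_1) + ... + 2f(t_{4}) + f(t_5)].
Sum = 12.18.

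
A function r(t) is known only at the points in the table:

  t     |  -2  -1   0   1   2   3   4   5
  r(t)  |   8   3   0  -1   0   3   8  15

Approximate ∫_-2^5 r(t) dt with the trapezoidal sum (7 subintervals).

Δt = 1.
T_7 = (1/2)·[8 + 2·3 + 2·0 + 2·(-1) + 2·0 + 2·3 + 2·8 + 15] = 24.5.

24.5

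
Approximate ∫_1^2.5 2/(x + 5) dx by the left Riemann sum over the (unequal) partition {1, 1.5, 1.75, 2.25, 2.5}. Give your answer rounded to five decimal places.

0.46070

Subinterval widths: 0.5, 0.25, 0.5, 0.25.
Left endpoints: 1, 1.5, 1.75, 2.25.
f(1) = 1/3, f(1.5) = 4/13, f(1.75) = 8/27, f(2.25) = 8/29.
Sum = Σ Δx_i · f(x_i).
Sum ≈ 0.46070.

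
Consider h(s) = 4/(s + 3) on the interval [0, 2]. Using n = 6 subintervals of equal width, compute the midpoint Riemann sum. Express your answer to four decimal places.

2.0420

Δs = (2 − 0)/6 = 1/3.
Midpoints: 1/6, 0.5, 5/6, 7/6, 1.5, 11/6.
h(1/6) = 24/19, h(0.5) = 8/7, h(5/6) = 24/23, h(7/6) = 0.96, h(1.5) = 8/9, h(11/6) = 24/29.
Sum = Δs · [h(1/6) + h(0.5) + h(5/6) + ...].
Sum ≈ 2.0420.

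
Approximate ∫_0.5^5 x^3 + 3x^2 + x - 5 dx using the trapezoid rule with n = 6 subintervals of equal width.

Δx = (5 − 0.5)/6 = 0.75.
f(0.5) = -3.625, f(1.25) = 2.890625, f(2) = 17, f(2.75) = 41.234375, f(3.5) = 78.125, f(4.25) = 130.203125, f(5) = 200.
T_6 = (Δx/2)·[f(x_0) + 2f(x_1) + ... + 2f(x_{5}) + f(x_6)].
Sum = 275.73046875.

275.73046875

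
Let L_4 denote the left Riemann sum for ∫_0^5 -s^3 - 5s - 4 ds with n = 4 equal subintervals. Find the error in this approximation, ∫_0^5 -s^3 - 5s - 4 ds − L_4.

-83.984375

Exact integral: ∫_0^5 f(s) ds = -238.75.
L_4 = -154.765625.
Error = -238.75 − (-154.765625) = -83.984375.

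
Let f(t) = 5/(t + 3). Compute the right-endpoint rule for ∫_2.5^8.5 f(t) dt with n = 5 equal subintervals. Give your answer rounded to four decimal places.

3.4186

Δt = (8.5 − 2.5)/5 = 1.2.
Right endpoints: 3.7, 4.9, 6.1, 7.3, 8.5.
f(3.7) = 50/67, f(4.9) = 50/79, f(6.1) = 50/91, f(7.3) = 50/103, f(8.5) = 10/23.
Sum = Δt · [f(3.7) + f(4.9) + f(6.1) + f(7.3) + f(8.5)].
Sum ≈ 3.4186.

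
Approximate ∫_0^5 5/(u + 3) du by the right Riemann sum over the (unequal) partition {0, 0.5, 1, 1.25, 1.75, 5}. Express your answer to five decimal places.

Subinterval widths: 0.5, 0.5, 0.25, 0.5, 3.25.
Right endpoints: 0.5, 1, 1.25, 1.75, 5.
f(0.5) = 10/7, f(1) = 1.25, f(1.25) = 20/17, f(1.75) = 20/19, f(5) = 0.625.
Sum = Σ Δu_i · f(u_i).
Sum ≈ 4.19097.

4.19097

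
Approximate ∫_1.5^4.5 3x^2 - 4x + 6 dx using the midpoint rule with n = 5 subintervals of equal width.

69.48

Δx = (4.5 − 1.5)/5 = 0.6.
Midpoints: 1.8, 2.4, 3, 3.6, 4.2.
f(1.8) = 8.52, f(2.4) = 13.68, f(3) = 21, f(3.6) = 30.48, f(4.2) = 42.12.
Sum = Δx · [f(1.8) + f(2.4) + f(3) + f(3.6) + f(4.2)].
Sum = 69.48.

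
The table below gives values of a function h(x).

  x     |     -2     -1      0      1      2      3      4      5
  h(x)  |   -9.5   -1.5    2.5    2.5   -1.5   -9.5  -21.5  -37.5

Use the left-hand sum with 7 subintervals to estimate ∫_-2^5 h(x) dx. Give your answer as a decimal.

-38.5

Δx = 1.
Sum = 1·[(-9.5) + (-1.5) + 2.5 + 2.5 + (-1.5) + (-9.5) + (-21.5)] = -38.5.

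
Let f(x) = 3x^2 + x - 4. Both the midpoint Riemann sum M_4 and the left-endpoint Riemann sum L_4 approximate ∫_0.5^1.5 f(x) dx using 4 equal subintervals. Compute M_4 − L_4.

0.828125

M_4 = 0.234375.
L_4 = -0.59375.
M_4 − L_4 = 0.828125.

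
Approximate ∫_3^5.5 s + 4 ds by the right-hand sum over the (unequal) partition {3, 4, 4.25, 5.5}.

Subinterval widths: 1, 0.25, 1.25.
Right endpoints: 4, 4.25, 5.5.
f(4) = 8, f(4.25) = 8.25, f(5.5) = 9.5.
Sum = Σ Δs_i · f(s_i).
Sum = 21.9375.

21.9375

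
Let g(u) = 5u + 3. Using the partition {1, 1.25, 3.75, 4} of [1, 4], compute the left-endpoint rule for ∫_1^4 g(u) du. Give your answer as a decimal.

30.5625

Subinterval widths: 0.25, 2.5, 0.25.
Left endpoints: 1, 1.25, 3.75.
g(1) = 8, g(1.25) = 9.25, g(3.75) = 21.75.
Sum = Σ Δu_i · g(u_i).
Sum = 30.5625.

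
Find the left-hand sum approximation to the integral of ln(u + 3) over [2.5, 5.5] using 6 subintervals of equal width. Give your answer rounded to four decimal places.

Δu = (5.5 − 2.5)/6 = 0.5.
Left endpoints: 2.5, 3, 3.5, 4, 4.5, 5.
f(2.5) ≈ 1.7047, f(3) ≈ 1.7918, f(3.5) ≈ 1.8718, f(4) ≈ 1.9459, f(4.5) ≈ 2.0149, f(5) ≈ 2.0794.
Sum = Δu · [f(2.5) + f(3) + f(3.5) + ...].
Sum ≈ 5.7043.

5.7043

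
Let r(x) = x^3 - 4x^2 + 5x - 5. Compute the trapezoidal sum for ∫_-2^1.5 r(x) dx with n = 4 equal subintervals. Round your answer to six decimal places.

-41.897461

Δx = (1.5 − (-2))/4 = 0.875.
r(-2) = -39, r(-1.125) = -8761/512, r(-0.25) = -6.515625, r(0.625) = -1635/512, r(1.5) = -3.125.
T_4 = (Δx/2)·[r(x_0) + 2r(x_1) + 2r(x_2) + 2r(x_3) + r(x_4)].
Sum ≈ -41.897461.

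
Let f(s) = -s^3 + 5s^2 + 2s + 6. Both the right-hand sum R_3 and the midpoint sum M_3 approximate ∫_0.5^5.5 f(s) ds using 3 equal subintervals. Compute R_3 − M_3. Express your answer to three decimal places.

-19.097

R_3 ≈ 93.86574.
M_3 ≈ 112.96296.
R_3 − M_3 ≈ -19.097.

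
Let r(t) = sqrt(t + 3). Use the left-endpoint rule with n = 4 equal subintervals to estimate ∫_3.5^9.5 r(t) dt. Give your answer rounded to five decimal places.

17.66515

Δt = (9.5 − 3.5)/4 = 1.5.
Left endpoints: 3.5, 5, 6.5, 8.
r(3.5) ≈ 2.54951, r(5) ≈ 2.82843, r(6.5) ≈ 3.08221, r(8) ≈ 3.31662.
Sum = Δt · [r(3.5) + r(5) + r(6.5) + r(8)].
Sum ≈ 17.66515.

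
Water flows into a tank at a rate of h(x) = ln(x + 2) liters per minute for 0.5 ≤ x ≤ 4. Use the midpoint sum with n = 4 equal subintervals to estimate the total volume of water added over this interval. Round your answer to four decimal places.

Δx = (4 − 0.5)/4 = 0.875.
Midpoints: 0.9375, 1.8125, 2.6875, 3.5625.
h(0.9375) ≈ 1.0776, h(1.8125) ≈ 1.3383, h(2.6875) ≈ 1.5449, h(3.5625) ≈ 1.7160.
Sum = Δx · [h(0.9375) + h(1.8125) + h(2.6875) + h(3.5625)].
Sum ≈ 4.9672.

4.9672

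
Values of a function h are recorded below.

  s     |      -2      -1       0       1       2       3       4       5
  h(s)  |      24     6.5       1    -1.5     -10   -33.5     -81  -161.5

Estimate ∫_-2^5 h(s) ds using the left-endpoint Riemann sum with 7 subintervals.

Δs = 1.
Sum = 1·[24 + 6.5 + 1 + (-1.5) + (-10) + (-33.5) + (-81)] = -94.5.

-94.5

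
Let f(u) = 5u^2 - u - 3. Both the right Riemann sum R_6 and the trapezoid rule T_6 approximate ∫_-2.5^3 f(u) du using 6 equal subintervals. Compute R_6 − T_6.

3.78125

R_6 ≈ 60.7991898.
T_6 ≈ 57.0179398.
R_6 − T_6 = 3.78125.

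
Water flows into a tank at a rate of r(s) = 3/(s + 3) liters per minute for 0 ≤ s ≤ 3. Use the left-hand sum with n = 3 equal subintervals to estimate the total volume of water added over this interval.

2.35

Δs = (3 − 0)/3 = 1.
Left endpoints: 0, 1, 2.
r(0) = 1, r(1) = 0.75, r(2) = 0.6.
Sum = Δs · [r(0) + r(1) + r(2)].
Sum = 2.35.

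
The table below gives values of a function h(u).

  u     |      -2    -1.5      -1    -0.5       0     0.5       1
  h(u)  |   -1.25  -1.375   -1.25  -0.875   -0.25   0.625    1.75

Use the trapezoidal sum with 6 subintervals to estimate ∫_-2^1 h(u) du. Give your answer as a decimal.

Δu = 0.5.
T_6 = (0.5/2)·[(-1.25) + 2·(-1.375) + 2·(-1.25) + 2·(-0.875) + 2·(-0.25) + 2·0.625 + 1.75] = -1.4375.

-1.4375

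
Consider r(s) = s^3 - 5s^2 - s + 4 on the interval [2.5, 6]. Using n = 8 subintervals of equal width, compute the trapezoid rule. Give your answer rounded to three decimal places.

-19.734

Δs = (6 − 2.5)/8 = 0.4375.
r(2.5) = -14.125, r(2.9375) = -68545/4096, r(3.375) = -9157/512, r(3.8125) = -69931/4096, r(4.25) = -13.796875, r(4.6875) = -30941/4096, r(5.125) = 1105/512, r(5.5625) = 64889/4096, r(6) = 34.
T_8 = (Δs/2)·[r(s_0) + 2r(s_1) + ... + 2r(s_{7}) + r(s_8)].
Sum ≈ -19.734.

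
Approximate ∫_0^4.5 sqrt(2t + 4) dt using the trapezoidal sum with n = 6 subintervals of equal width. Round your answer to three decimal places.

Δt = (4.5 − 0)/6 = 0.75.
f(0) ≈ 2.000, f(0.75) ≈ 2.345, f(1.5) ≈ 2.646, f(2.25) ≈ 2.915, f(3) ≈ 3.162, f(3.75) ≈ 3.391, f(4.5) ≈ 3.606.
T_6 = (Δt/2)·[f(t_0) + 2f(t_1) + ... + 2f(t_{5}) + f(t_6)].
Sum ≈ 12.947.

12.947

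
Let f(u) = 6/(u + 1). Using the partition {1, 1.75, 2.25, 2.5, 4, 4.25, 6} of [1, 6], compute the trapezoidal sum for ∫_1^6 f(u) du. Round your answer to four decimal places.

Subinterval widths: 0.75, 0.5, 0.25, 1.5, 0.25, 1.75.
f(1) = 3, f(1.75) = 24/11, f(2.25) = 24/13, f(2.5) = 12/7, f(4) = 1.2, f(4.25) = 8/7, f(6) = 6/7.
On each subinterval the trapezoid contributes (Δu_i/2)·[f(u_{i-1}) + f(u_i)].
Sum ≈ 7.6238.

7.6238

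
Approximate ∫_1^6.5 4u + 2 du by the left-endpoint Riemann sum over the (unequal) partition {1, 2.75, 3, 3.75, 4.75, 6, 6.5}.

Subinterval widths: 1.75, 0.25, 0.75, 1, 1.25, 0.5.
Left endpoints: 1, 2.75, 3, 3.75, 4.75, 6.
f(1) = 6, f(2.75) = 13, f(3) = 14, f(3.75) = 17, f(4.75) = 21, f(6) = 26.
Sum = Σ Δu_i · f(u_i).
Sum = 80.5.

80.5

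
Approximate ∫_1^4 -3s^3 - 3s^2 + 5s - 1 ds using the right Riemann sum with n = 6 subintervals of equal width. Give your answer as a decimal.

Δs = (4 − 1)/6 = 0.5.
Right endpoints: 1.5, 2, 2.5, 3, 3.5, 4.
f(1.5) = -10.375, f(2) = -27, f(2.5) = -54.125, f(3) = -94, f(3.5) = -148.875, f(4) = -221.
Sum = Δs · [f(1.5) + f(2) + f(2.5) + ...].
Sum = -277.6875.

-277.6875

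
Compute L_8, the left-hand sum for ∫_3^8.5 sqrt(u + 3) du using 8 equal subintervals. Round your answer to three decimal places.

15.875

Δu = (8.5 − 3)/8 = 0.6875.
Left endpoints: 3, 3.6875, 4.375, 5.0625, 5.75, 6.4375, 7.125, 7.8125.
f(3) ≈ 2.449, f(3.6875) ≈ 2.586, f(4.375) ≈ 2.716, f(5.0625) ≈ 2.839, f(5.75) ≈ 2.958, f(6.4375) ≈ 3.072, f(7.125) ≈ 3.182, f(7.8125) ≈ 3.288.
Sum = Δu · [f(3) + f(3.6875) + f(4.375) + ...].
Sum ≈ 15.875.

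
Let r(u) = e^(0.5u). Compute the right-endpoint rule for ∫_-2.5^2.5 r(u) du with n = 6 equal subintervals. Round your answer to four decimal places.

Δu = (2.5 − (-2.5))/6 = 5/6.
Right endpoints: -5/3, -5/6, 0, 5/6, 5/3, 2.5.
r(-5/3) ≈ 0.4346, r(-5/6) ≈ 0.6592, r(0) ≈ 1.0000, r(5/6) ≈ 1.5169, r(5/3) ≈ 2.3010, r(2.5) ≈ 3.4903.
Sum = Δu · [r(-5/3) + r(-5/6) + r(0) + ...].
Sum ≈ 7.8350.

7.8350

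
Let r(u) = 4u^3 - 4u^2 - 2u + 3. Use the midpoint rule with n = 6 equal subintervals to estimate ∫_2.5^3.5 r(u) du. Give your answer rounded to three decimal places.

Δu = (3.5 − 2.5)/6 = 1/6.
Midpoints: 31/12, 2.75, 35/12, 37/12, 3.25, 41/12.
r(31/12) = 17323/432, r(2.75) = 50.4375, r(35/12) = 26951/432, r(37/12) = 32857/432, r(3.25) = 91.5625, r(41/12) = 47093/432.
Sum = Δu · [r(31/12) + r(2.75) + r(35/12) + ...].
Sum ≈ 71.593.

71.593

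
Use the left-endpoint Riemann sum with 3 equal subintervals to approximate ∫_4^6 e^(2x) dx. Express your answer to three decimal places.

Δx = (6 − 4)/3 = 2/3.
Left endpoints: 4, 14/3, 16/3.
f(4) ≈ 2980.958, f(14/3) ≈ 11308.765, f(16/3) ≈ 42901.697.
Sum = Δx · [f(4) + f(14/3) + f(16/3)].
Sum ≈ 38127.613.

38127.613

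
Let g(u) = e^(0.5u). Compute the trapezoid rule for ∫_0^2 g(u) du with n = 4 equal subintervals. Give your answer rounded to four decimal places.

3.4544

Δu = (2 − 0)/4 = 0.5.
g(0) ≈ 1.0000, g(0.5) ≈ 1.2840, g(1) ≈ 1.6487, g(1.5) ≈ 2.1170, g(2) ≈ 2.7183.
T_4 = (Δu/2)·[g(u_0) + 2g(u_1) + 2g(u_2) + 2g(u_3) + g(u_4)].
Sum ≈ 3.4544.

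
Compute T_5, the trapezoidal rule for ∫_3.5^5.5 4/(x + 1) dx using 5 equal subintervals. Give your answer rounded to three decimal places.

Δx = (5.5 − 3.5)/5 = 0.4.
f(3.5) = 8/9, f(3.9) = 40/49, f(4.3) = 40/53, f(4.7) = 40/57, f(5.1) = 40/61, f(5.5) = 8/13.
T_5 = (Δx/2)·[f(x_0) + 2f(x_1) + ... + 2f(x_{4}) + f(x_5)].
Sum ≈ 1.472.

1.472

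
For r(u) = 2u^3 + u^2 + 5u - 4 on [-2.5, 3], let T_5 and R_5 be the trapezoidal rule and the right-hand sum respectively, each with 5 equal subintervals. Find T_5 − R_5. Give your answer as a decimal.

-63.525

T_5 = 22.825.
R_5 = 86.35.
T_5 − R_5 = -63.525.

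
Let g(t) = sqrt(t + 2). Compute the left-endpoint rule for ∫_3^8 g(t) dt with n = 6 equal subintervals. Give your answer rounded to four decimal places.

Δt = (8 − 3)/6 = 5/6.
Left endpoints: 3, 23/6, 14/3, 5.5, 19/3, 43/6.
g(3) ≈ 2.2361, g(23/6) ≈ 2.4152, g(14/3) ≈ 2.5820, g(5.5) ≈ 2.7386, g(19/3) ≈ 2.8868, g(43/6) ≈ 3.0277.
Sum = Δt · [g(3) + g(23/6) + g(14/3) + ...].
Sum ≈ 13.2386.

13.2386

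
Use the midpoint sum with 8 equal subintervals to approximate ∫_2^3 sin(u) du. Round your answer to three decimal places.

Δu = (3 − 2)/8 = 0.125.
Midpoints: 2.0625, 2.1875, 2.3125, 2.4375, 2.5625, 2.6875, 2.8125, 2.9375.
f(2.0625) ≈ 0.882, f(2.1875) ≈ 0.816, f(2.3125) ≈ 0.737, f(2.4375) ≈ 0.647, f(2.5625) ≈ 0.547, f(2.6875) ≈ 0.439, f(2.8125) ≈ 0.323, f(2.9375) ≈ 0.203.
Sum = Δu · [f(2.0625) + f(2.1875) + f(2.3125) + ...].
Sum ≈ 0.574.

0.574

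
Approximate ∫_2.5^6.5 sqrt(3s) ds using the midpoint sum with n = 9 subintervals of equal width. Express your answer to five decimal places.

Δs = (6.5 − 2.5)/9 = 4/9.
Midpoints: 49/18, 19/6, 65/18, 73/18, 4.5, 89/18, 97/18, 35/6, 113/18.
f(49/18) ≈ 2.85774, f(19/6) ≈ 3.08221, f(65/18) ≈ 3.29140, f(73/18) ≈ 3.48807, f(4.5) ≈ 3.67423, f(89/18) ≈ 3.85141, f(97/18) ≈ 4.02078, f(35/6) ≈ 4.18330, f(113/18) ≈ 4.33974.
Sum = Δs · [f(49/18) + f(19/6) + f(65/18) + ...].
Sum ≈ 14.57284.

14.57284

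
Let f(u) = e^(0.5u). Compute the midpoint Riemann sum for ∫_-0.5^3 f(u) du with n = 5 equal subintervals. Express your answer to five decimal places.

7.36811

Δu = (3 − (-0.5))/5 = 0.7.
Midpoints: -0.15, 0.55, 1.25, 1.95, 2.65.
f(-0.15) ≈ 0.92774, f(0.55) ≈ 1.31653, f(1.25) ≈ 1.86825, f(1.95) ≈ 2.65117, f(2.65) ≈ 3.76219.
Sum = Δu · [f(-0.15) + f(0.55) + f(1.25) + f(1.95) + f(2.65)].
Sum ≈ 7.36811.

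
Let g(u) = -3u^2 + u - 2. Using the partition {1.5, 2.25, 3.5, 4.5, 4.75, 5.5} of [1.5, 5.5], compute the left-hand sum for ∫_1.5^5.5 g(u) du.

Subinterval widths: 0.75, 1.25, 1, 0.25, 0.75.
Left endpoints: 1.5, 2.25, 3.5, 4.5, 4.75.
g(1.5) = -7.25, g(2.25) = -14.9375, g(3.5) = -35.25, g(4.5) = -58.25, g(4.75) = -64.9375.
Sum = Σ Δu_i · g(u_i).
Sum = -122.625.

-122.625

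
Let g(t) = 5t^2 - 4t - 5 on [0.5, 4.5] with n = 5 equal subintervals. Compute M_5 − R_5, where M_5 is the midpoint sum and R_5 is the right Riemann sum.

M_5 = 90.6.
R_5 = 127.4.
M_5 − R_5 = -36.8.

-36.8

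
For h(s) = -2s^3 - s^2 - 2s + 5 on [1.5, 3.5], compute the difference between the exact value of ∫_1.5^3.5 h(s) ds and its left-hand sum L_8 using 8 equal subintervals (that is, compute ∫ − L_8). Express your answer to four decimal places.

Exact integral: ∫_1.5^3.5 h(s) ds ≈ -85.666667.
L_8 = -74.375.
Error ≈ -85.666667 − (-74.375) ≈ -11.2917.

-11.2917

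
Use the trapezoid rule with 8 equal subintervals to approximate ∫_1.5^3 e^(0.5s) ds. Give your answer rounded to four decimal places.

Δs = (3 − 1.5)/8 = 0.1875.
f(1.5) ≈ 2.1170, f(1.6875) ≈ 2.3251, f(1.875) ≈ 2.5536, f(2.0625) ≈ 2.8046, f(2.25) ≈ 3.0802, f(2.4375) ≈ 3.3830, f(2.625) ≈ 3.7155, f(2.8125) ≈ 4.0806, f(3) ≈ 4.4817.
T_8 = (Δs/2)·[f(s_0) + 2f(s_1) + ... + 2f(s_{7}) + f(s_8)].
Sum ≈ 4.7328.

4.7328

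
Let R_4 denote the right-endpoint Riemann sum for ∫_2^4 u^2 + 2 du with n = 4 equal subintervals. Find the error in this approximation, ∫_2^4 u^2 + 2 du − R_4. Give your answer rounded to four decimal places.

Exact integral: ∫_2^4 f(u) du ≈ 22.666667.
R_4 = 25.75.
Error ≈ 22.666667 − 25.75 ≈ -3.0833.

-3.0833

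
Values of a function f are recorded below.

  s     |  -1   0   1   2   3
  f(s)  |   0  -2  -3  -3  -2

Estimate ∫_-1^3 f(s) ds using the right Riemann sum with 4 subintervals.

-10

Δs = 1.
Sum = 1·[(-2) + (-3) + (-3) + (-2)] = -10.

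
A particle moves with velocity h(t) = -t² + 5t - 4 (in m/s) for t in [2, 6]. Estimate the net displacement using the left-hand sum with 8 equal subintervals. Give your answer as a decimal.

Δt = (6 − 2)/8 = 0.5.
Left endpoints: 2, 2.5, 3, 3.5, 4, 4.5, 5, 5.5.
h(2) = 2, h(2.5) = 2.25, h(3) = 2, h(3.5) = 1.25, h(4) = 0, h(4.5) = -1.75, h(5) = -4, h(5.5) = -6.75.
Sum = Δt · [h(2) + h(2.5) + h(3) + ...].
Sum = -2.5.

-2.5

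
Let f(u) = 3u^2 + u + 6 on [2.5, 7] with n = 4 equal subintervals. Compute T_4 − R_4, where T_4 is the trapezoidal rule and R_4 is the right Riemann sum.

T_4 = 378.59765625.
R_4 = 453.26953125.
T_4 − R_4 = -74.671875.

-74.671875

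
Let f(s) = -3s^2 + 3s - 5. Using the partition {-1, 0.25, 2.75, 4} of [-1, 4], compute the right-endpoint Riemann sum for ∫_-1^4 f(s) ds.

Subinterval widths: 1.25, 2.5, 1.25.
Right endpoints: 0.25, 2.75, 4.
f(0.25) = -4.4375, f(2.75) = -19.4375, f(4) = -41.
Sum = Σ Δs_i · f(s_i).
Sum = -105.390625.

-105.390625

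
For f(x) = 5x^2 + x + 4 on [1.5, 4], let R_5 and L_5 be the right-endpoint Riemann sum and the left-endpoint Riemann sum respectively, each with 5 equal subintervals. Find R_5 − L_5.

R_5 = 136.25.
L_5 = 100.625.
R_5 − L_5 = 35.625.

35.625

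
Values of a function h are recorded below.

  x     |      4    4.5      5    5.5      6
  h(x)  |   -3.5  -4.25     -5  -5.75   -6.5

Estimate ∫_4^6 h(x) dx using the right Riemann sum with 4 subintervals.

Δx = 0.5.
Sum = 0.5·[(-4.25) + (-5) + (-5.75) + (-6.5)] = -10.75.

-10.75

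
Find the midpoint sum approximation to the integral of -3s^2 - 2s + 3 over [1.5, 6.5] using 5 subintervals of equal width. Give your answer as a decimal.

Δs = (6.5 − 1.5)/5 = 1.
Midpoints: 2, 3, 4, 5, 6.
f(2) = -13, f(3) = -30, f(4) = -53, f(5) = -82, f(6) = -117.
Sum = Δs · [f(2) + f(3) + f(4) + f(5) + f(6)].
Sum = -295.

-295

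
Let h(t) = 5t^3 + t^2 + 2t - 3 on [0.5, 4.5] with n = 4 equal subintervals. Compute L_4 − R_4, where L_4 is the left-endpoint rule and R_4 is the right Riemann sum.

-483

L_4 = 335.
R_4 = 818.
L_4 − R_4 = -483.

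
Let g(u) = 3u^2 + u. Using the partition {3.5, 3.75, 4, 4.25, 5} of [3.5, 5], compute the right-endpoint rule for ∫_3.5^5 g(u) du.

Subinterval widths: 0.25, 0.25, 0.25, 0.75.
Right endpoints: 3.75, 4, 4.25, 5.
g(3.75) = 45.9375, g(4) = 52, g(4.25) = 58.4375, g(5) = 80.
Sum = Σ Δu_i · g(u_i).
Sum = 99.09375.

99.09375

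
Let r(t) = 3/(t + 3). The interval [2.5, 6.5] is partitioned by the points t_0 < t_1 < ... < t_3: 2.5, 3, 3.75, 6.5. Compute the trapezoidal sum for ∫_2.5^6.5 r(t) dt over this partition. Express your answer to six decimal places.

1.660852

Subinterval widths: 0.5, 0.75, 2.75.
r(2.5) = 6/11, r(3) = 0.5, r(3.75) = 4/9, r(6.5) = 6/19.
On each subinterval the trapezoid contributes (Δt_i/2)·[r(t_{i-1}) + r(t_i)].
Sum ≈ 1.660852.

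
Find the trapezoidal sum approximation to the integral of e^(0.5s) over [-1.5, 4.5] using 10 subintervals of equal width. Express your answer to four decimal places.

Δs = (4.5 − (-1.5))/10 = 0.6.
f(-1.5) ≈ 0.4724, f(-0.9) ≈ 0.6376, f(-0.3) ≈ 0.8607, f(0.3) ≈ 1.1618, f(0.9) ≈ 1.5683, f(1.5) ≈ 2.1170, f(2.1) ≈ 2.8577, f(2.7) ≈ 3.8574, f(3.3) ≈ 5.2070, f(3.9) ≈ 7.0287, f(4.5) ≈ 9.4877.
T_10 = (Δs/2)·[f(s_0) + 2f(s_1) + ... + 2f(s_{9}) + f(s_10)].
Sum ≈ 18.1658.

18.1658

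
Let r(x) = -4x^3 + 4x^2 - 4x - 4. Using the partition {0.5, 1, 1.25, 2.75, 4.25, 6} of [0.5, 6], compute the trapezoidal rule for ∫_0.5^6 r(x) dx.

-1185.71875

Subinterval widths: 0.5, 0.25, 1.5, 1.5, 1.75.
r(0.5) = -5.5, r(1) = -8, r(1.25) = -10.5625, r(2.75) = -67.9375, r(4.25) = -255.8125, r(6) = -748.
On each subinterval the trapezoid contributes (Δx_i/2)·[r(x_{i-1}) + r(x_i)].
Sum = -1185.71875.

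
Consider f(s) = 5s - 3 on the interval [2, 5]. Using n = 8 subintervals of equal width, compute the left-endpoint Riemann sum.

Δs = (5 − 2)/8 = 0.375.
Left endpoints: 2, 2.375, 2.75, 3.125, 3.5, 3.875, 4.25, 4.625.
f(2) = 7, f(2.375) = 8.875, f(2.75) = 10.75, f(3.125) = 12.625, f(3.5) = 14.5, f(3.875) = 16.375, f(4.25) = 18.25, f(4.625) = 20.125.
Sum = Δs · [f(2) + f(2.375) + f(2.75) + ...].
Sum = 40.6875.

40.6875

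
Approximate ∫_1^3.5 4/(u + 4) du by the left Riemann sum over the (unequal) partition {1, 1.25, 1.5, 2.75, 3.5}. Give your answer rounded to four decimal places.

1.7440

Subinterval widths: 0.25, 0.25, 1.25, 0.75.
Left endpoints: 1, 1.25, 1.5, 2.75.
f(1) = 0.8, f(1.25) = 16/21, f(1.5) = 8/11, f(2.75) = 16/27.
Sum = Σ Δu_i · f(u_i).
Sum ≈ 1.7440.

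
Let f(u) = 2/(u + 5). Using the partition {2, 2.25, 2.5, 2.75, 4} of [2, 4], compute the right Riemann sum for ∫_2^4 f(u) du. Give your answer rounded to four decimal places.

Subinterval widths: 0.25, 0.25, 0.25, 1.25.
Right endpoints: 2.25, 2.5, 2.75, 4.
f(2.25) = 8/29, f(2.5) = 4/15, f(2.75) = 8/31, f(4) = 2/9.
Sum = Σ Δu_i · f(u_i).
Sum ≈ 0.4779.

0.4779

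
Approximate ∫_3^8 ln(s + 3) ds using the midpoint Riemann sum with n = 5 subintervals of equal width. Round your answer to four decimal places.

10.6294

Δs = (8 − 3)/5 = 1.
Midpoints: 3.5, 4.5, 5.5, 6.5, 7.5.
f(3.5) ≈ 1.8718, f(4.5) ≈ 2.0149, f(5.5) ≈ 2.1401, f(6.5) ≈ 2.2513, f(7.5) ≈ 2.3514.
Sum = Δs · [f(3.5) + f(4.5) + f(5.5) + f(6.5) + f(7.5)].
Sum ≈ 10.6294.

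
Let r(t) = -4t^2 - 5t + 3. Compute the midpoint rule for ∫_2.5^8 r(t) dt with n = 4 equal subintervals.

Δt = (8 − 2.5)/4 = 1.375.
Midpoints: 3.1875, 4.5625, 5.9375, 7.3125.
r(3.1875) = -53.578125, r(4.5625) = -103.078125, r(5.9375) = -167.703125, r(7.3125) = -247.453125.
Sum = Δt · [r(3.1875) + r(4.5625) + r(5.9375) + r(7.3125)].
Sum = -786.2421875.

-786.2421875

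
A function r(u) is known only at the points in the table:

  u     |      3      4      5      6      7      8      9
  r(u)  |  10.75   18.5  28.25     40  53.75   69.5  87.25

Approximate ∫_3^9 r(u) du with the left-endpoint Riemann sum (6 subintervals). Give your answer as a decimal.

220.75

Δu = 1.
Sum = 1·[10.75 + 18.5 + 28.25 + 40 + 53.75 + 69.5] = 220.75.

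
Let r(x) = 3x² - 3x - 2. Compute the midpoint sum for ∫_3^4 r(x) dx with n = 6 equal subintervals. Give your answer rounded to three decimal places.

24.493

Δx = (4 − 3)/6 = 1/6.
Midpoints: 37/12, 3.25, 41/12, 43/12, 3.75, 47/12.
r(37/12) = 829/48, r(3.25) = 19.9375, r(41/12) = 1093/48, r(43/12) = 1237/48, r(3.75) = 28.9375, r(47/12) = 1549/48.
Sum = Δx · [r(37/12) + r(3.25) + r(41/12) + ...].
Sum ≈ 24.493.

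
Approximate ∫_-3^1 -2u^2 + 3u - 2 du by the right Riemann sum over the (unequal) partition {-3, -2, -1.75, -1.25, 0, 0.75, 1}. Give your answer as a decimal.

-27.1875

Subinterval widths: 1, 0.25, 0.5, 1.25, 0.75, 0.25.
Right endpoints: -2, -1.75, -1.25, 0, 0.75, 1.
f(-2) = -16, f(-1.75) = -13.375, f(-1.25) = -8.875, f(0) = -2, f(0.75) = -0.875, f(1) = -1.
Sum = Σ Δu_i · f(u_i).
Sum = -27.1875.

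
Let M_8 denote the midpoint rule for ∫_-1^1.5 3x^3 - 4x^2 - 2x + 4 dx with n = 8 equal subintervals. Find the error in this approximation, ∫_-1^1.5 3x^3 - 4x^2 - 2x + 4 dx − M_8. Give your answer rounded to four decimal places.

Exact integral: ∫_-1^1.5 f(x) dx ≈ 5.963542.
M_8 ≈ 5.999146.
Error ≈ 5.963542 − 5.999146 ≈ -0.0356.

-0.0356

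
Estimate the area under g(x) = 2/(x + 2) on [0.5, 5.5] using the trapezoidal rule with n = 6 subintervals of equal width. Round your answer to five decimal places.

2.21349

Δx = (5.5 − 0.5)/6 = 5/6.
g(0.5) = 0.8, g(4/3) = 0.6, g(13/6) = 0.48, g(3) = 0.4, g(23/6) = 12/35, g(14/3) = 0.3, g(5.5) = 4/15.
T_6 = (Δx/2)·[g(x_0) + 2g(x_1) + ... + 2g(x_{5}) + g(x_6)].
Sum ≈ 2.21349.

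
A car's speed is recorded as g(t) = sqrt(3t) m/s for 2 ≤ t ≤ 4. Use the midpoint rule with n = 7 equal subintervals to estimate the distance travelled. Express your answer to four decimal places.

Δt = (4 − 2)/7 = 2/7.
Midpoints: 15/7, 17/7, 19/7, 3, 23/7, 25/7, 27/7.
g(15/7) ≈ 2.5355, g(17/7) ≈ 2.6992, g(19/7) ≈ 2.8536, g(3) ≈ 3.0000, g(23/7) ≈ 3.1396, g(25/7) ≈ 3.2733, g(27/7) ≈ 3.4017.
Sum = Δt · [g(15/7) + g(17/7) + g(19/7) + ...].
Sum ≈ 5.9722.

5.9722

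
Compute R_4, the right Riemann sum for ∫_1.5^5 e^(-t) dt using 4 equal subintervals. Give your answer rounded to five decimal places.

Δt = (5 − 1.5)/4 = 0.875.
Right endpoints: 2.375, 3.25, 4.125, 5.
f(2.375) ≈ 0.09301, f(3.25) ≈ 0.03877, f(4.125) ≈ 0.01616, f(5) ≈ 0.00674.
Sum = Δt · [f(2.375) + f(3.25) + f(4.125) + f(5)].
Sum ≈ 0.13535.

0.13535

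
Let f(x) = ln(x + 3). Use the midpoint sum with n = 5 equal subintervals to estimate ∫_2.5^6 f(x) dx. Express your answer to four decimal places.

6.9003

Δx = (6 − 2.5)/5 = 0.7.
Midpoints: 2.85, 3.55, 4.25, 4.95, 5.65.
f(2.85) ≈ 1.7664, f(3.55) ≈ 1.8795, f(4.25) ≈ 1.9810, f(4.95) ≈ 2.0732, f(5.65) ≈ 2.1576.
Sum = Δx · [f(2.85) + f(3.55) + f(4.25) + f(4.95) + f(5.65)].
Sum ≈ 6.9003.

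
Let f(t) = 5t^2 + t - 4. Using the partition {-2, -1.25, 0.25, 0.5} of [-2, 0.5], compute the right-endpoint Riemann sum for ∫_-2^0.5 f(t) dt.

-3.796875

Subinterval widths: 0.75, 1.5, 0.25.
Right endpoints: -1.25, 0.25, 0.5.
f(-1.25) = 2.5625, f(0.25) = -3.4375, f(0.5) = -2.25.
Sum = Σ Δt_i · f(t_i).
Sum = -3.796875.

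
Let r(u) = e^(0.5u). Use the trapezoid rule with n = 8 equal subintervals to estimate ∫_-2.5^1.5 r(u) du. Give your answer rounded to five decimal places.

Δu = (1.5 − (-2.5))/8 = 0.5.
r(-2.5) ≈ 0.28650, r(-2) ≈ 0.36788, r(-1.5) ≈ 0.47237, r(-1) ≈ 0.60653, r(-0.5) ≈ 0.77880, r(0) ≈ 1.00000, r(0.5) ≈ 1.28403, r(1) ≈ 1.64872, r(1.5) ≈ 2.11700.
T_8 = (Δu/2)·[r(u_0) + 2r(u_1) + ... + 2r(u_{7}) + r(u_8)].
Sum ≈ 3.68004.

3.68004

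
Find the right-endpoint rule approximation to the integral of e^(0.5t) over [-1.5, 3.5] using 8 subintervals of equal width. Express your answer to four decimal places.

Δt = (3.5 − (-1.5))/8 = 0.625.
Right endpoints: -0.875, -0.25, 0.375, 1, 1.625, 2.25, 2.875, 3.5.
f(-0.875) ≈ 0.6456, f(-0.25) ≈ 0.8825, f(0.375) ≈ 1.2062, f(1) ≈ 1.6487, f(1.625) ≈ 2.2535, f(2.25) ≈ 3.0802, f(2.875) ≈ 4.2102, f(3.5) ≈ 5.7546.
Sum = Δt · [f(-0.875) + f(-0.25) + f(0.375) + ...].
Sum ≈ 12.3010.

12.3010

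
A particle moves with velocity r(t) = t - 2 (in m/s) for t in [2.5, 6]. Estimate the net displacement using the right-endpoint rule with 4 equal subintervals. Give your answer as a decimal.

Δt = (6 − 2.5)/4 = 0.875.
Right endpoints: 3.375, 4.25, 5.125, 6.
r(3.375) = 1.375, r(4.25) = 2.25, r(5.125) = 3.125, r(6) = 4.
Sum = Δt · [r(3.375) + r(4.25) + r(5.125) + r(6)].
Sum = 9.40625.

9.40625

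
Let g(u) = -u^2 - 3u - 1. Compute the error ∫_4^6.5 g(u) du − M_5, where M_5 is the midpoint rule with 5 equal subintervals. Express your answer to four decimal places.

-0.0521

Exact integral: ∫_4^6.5 g(u) du ≈ -112.083333.
M_5 = -112.03125.
Error ≈ -112.083333 − (-112.03125) ≈ -0.0521.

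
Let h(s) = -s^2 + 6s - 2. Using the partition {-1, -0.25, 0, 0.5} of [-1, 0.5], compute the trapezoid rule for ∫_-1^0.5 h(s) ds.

-5.71875

Subinterval widths: 0.75, 0.25, 0.5.
h(-1) = -9, h(-0.25) = -3.5625, h(0) = -2, h(0.5) = 0.75.
On each subinterval the trapezoid contributes (Δs_i/2)·[h(s_{i-1}) + h(s_i)].
Sum = -5.71875.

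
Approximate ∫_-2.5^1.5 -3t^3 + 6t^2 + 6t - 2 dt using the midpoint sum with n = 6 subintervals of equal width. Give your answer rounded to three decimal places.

Δt = (1.5 − (-2.5))/6 = 2/3.
Midpoints: -13/6, -1.5, -5/6, -1/6, 0.5, 7/6.
f(-13/6) = 3145/72, f(-1.5) = 12.625, f(-5/6) = -79/72, f(-1/6) = -203/72, f(0.5) = 2.125, f(7/6) = 605/72.
Sum = Δt · [f(-13/6) + f(-1.5) + f(-5/6) + ...].
Sum ≈ 41.944.

41.944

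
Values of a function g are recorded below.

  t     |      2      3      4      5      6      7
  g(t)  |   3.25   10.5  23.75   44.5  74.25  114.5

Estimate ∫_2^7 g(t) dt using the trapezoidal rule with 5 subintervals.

Δt = 1.
T_5 = (1/2)·[3.25 + 2·10.5 + 2·23.75 + 2·44.5 + 2·74.25 + 114.5] = 211.875.

211.875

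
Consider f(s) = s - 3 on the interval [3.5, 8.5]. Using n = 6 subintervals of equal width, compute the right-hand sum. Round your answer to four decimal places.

17.0833

Δs = (8.5 − 3.5)/6 = 5/6.
Right endpoints: 13/3, 31/6, 6, 41/6, 23/3, 8.5.
f(13/3) = 4/3, f(31/6) = 13/6, f(6) = 3, f(41/6) = 23/6, f(23/3) = 14/3, f(8.5) = 5.5.
Sum = Δs · [f(13/3) + f(31/6) + f(6) + ...].
Sum ≈ 17.0833.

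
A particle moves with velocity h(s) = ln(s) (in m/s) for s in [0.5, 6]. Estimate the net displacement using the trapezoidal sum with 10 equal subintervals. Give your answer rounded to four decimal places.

5.5525

Δs = (6 − 0.5)/10 = 0.55.
h(0.5) ≈ -0.6931, h(1.05) ≈ 0.0488, h(1.6) ≈ 0.4700, h(2.15) ≈ 0.7655, h(2.7) ≈ 0.9933, h(3.25) ≈ 1.1787, h(3.8) ≈ 1.3350, h(4.35) ≈ 1.4702, h(4.9) ≈ 1.5892, h(5.45) ≈ 1.6956, h(6) ≈ 1.7918.
T_10 = (Δs/2)·[h(s_0) + 2h(s_1) + ... + 2h(s_{9}) + h(s_10)].
Sum ≈ 5.5525.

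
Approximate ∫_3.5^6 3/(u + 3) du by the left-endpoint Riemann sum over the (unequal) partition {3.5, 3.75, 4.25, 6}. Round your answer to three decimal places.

Subinterval widths: 0.25, 0.5, 1.75.
Left endpoints: 3.5, 3.75, 4.25.
f(3.5) = 6/13, f(3.75) = 4/9, f(4.25) = 12/29.
Sum = Σ Δu_i · f(u_i).
Sum ≈ 1.062.

1.062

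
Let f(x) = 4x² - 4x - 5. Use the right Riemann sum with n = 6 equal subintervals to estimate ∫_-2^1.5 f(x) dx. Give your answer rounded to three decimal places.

Δx = (1.5 − (-2))/6 = 7/12.
Right endpoints: -17/12, -5/6, -0.25, 1/3, 11/12, 1.5.
f(-17/12) = 313/36, f(-5/6) = 10/9, f(-0.25) = -3.75, f(1/3) = -53/9, f(11/12) = -191/36, f(1.5) = -2.
Sum = Δx · [f(-17/12) + f(-5/6) + f(-0.25) + ...].
Sum ≈ -4.164.

-4.164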